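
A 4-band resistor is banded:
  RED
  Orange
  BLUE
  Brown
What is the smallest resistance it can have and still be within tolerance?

22770000 Ω

Red → 2 (first significant figure)
Orange → 3 (second significant figure)
Blue → ×10^6 multiplier
Brown → ±1% tolerance
23 × 1000000 = 23000000 Ω
Smallest = 23000000 × (1 − 1/100) = 22770000 Ω.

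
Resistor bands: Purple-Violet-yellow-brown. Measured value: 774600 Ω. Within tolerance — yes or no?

Violet → 7 (first significant figure)
Violet → 7 (second significant figure)
Yellow → ×10^4 multiplier
Brown → ±1% tolerance
77 × 10000 = 770000 Ω
Allowed range: 762300 Ω to 777700 Ω.
774600 Ω lies inside that range.

yes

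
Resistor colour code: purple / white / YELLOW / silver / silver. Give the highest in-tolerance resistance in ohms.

8.734 Ω

Violet → 7 (first significant figure)
White → 9 (second significant figure)
Yellow → 4 (third significant figure)
Silver → ×0.01 multiplier
Silver → ±10% tolerance
794 × 0.01 = 7.94 Ω
Highest = 7.94 × (1 + 10/100) = 8.734 Ω.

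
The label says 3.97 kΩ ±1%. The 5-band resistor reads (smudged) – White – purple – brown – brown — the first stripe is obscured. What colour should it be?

orange

3970 Ω = 397 × 10^1.
The first band gives digit 3 of the significand, and 3 is orange.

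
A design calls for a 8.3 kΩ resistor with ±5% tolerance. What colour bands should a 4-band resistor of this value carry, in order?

8300 Ω = 83 × 10^2.
8 → grey
3 → orange
Multiplier 10^2 → red.
±5% tolerance → gold.

grey, orange, red, gold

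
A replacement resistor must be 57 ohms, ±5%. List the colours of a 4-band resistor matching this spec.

green, violet, black, gold

57 Ω = 57 × 10^0.
5 → green
7 → violet
Multiplier 10^0 → black.
±5% tolerance → gold.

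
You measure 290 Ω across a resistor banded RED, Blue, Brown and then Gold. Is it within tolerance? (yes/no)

no

Red → 2 (first significant figure)
Blue → 6 (second significant figure)
Brown → ×10 multiplier
Gold → ±5% tolerance
26 × 10 = 260 Ω
Allowed range: 247 Ω to 273 Ω.
290 Ω lies outside that range.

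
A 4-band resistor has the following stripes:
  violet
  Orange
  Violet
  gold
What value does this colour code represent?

Violet → 7 (first significant figure)
Orange → 3 (second significant figure)
Violet → ×10^7 multiplier
73 × 10000000 = 730000000 Ω

730000000 Ω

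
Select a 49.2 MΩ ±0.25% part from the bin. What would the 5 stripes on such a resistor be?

yellow, white, red, green, blue

49200000 Ω = 492 × 10^5.
4 → yellow
9 → white
2 → red
Multiplier 10^5 → green.
±0.25% tolerance → blue.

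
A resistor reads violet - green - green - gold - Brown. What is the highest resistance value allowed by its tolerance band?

76.255 Ω

Violet → 7 (first significant figure)
Green → 5 (second significant figure)
Green → 5 (third significant figure)
Gold → ×0.1 multiplier
Brown → ±1% tolerance
755 × 0.1 = 75.5 Ω
Highest = 75.5 × (1 + 1/100) = 76.255 Ω.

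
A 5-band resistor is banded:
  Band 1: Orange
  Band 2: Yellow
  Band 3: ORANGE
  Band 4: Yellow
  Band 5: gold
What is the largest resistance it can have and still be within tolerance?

Orange → 3 (first significant figure)
Yellow → 4 (second significant figure)
Orange → 3 (third significant figure)
Yellow → ×10^4 multiplier
Gold → ±5% tolerance
343 × 10000 = 3430000 Ω
Largest = 3430000 × (1 + 5/100) = 3601500 Ω.

3601500 Ω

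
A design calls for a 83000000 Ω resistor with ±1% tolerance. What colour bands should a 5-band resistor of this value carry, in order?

83000000 Ω = 830 × 10^5.
8 → grey
3 → orange
0 → black
Multiplier 10^5 → green.
±1% tolerance → brown.

grey, orange, black, green, brown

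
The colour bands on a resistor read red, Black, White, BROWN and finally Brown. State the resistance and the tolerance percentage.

2090 Ω ±1%

Red → 2 (first significant figure)
Black → 0 (second significant figure)
White → 9 (third significant figure)
Brown → ×10 multiplier
Brown → ±1% tolerance
209 × 10 = 2090 Ω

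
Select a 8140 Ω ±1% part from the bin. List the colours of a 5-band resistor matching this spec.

8140 Ω = 814 × 10^1.
8 → grey
1 → brown
4 → yellow
Multiplier 10^1 → brown.
±1% tolerance → brown.

grey, brown, yellow, brown, brown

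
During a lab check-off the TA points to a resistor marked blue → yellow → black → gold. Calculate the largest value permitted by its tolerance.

Blue → 6 (first significant figure)
Yellow → 4 (second significant figure)
Black → ×1 multiplier
Gold → ±5% tolerance
64 × 1 = 64 Ω
Largest = 64 × (1 + 5/100) = 67.2 Ω.

67.2 Ω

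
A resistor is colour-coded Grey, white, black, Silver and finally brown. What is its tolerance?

±1%

The last band, brown, is the tolerance band.
Brown corresponds to ±1%.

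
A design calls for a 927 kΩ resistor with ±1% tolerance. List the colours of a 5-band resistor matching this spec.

927000 Ω = 927 × 10^3.
9 → white
2 → red
7 → violet
Multiplier 10^3 → orange.
±1% tolerance → brown.

white, red, violet, orange, brown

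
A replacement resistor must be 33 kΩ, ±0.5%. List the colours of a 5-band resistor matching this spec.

orange, orange, black, red, green

33000 Ω = 330 × 10^2.
3 → orange
3 → orange
0 → black
Multiplier 10^2 → red.
±0.5% tolerance → green.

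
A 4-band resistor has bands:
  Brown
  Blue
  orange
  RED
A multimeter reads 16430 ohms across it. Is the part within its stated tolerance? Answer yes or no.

no

Brown → 1 (first significant figure)
Blue → 6 (second significant figure)
Orange → ×10^3 multiplier
Red → ±2% tolerance
16 × 1000 = 16000 Ω
Allowed range: 15680 Ω to 16320 Ω.
16430 ohms lies outside that range.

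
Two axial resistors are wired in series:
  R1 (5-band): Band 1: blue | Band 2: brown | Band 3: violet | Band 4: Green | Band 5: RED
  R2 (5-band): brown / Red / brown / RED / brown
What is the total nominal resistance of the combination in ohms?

61712100 Ω

R1: blue, brown, violet → 617; green ×10^5 → 61700000 Ω.
R2: brown, red, brown → 121; red ×10^2 → 12100 Ω.
Series: 61700000 + 12100 = 61712100 Ω.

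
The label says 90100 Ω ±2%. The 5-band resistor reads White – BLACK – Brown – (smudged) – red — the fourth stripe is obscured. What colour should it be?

red

90100 Ω = 901 × 10^2.
The fourth band is the multiplier, 10^2, which is red.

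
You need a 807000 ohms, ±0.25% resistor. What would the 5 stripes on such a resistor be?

grey, black, violet, orange, blue

807000 Ω = 807 × 10^3.
8 → grey
0 → black
7 → violet
Multiplier 10^3 → orange.
±0.25% tolerance → blue.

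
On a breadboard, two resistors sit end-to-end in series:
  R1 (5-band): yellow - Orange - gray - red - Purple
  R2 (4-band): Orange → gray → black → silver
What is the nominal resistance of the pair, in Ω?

43838 Ω

R1: yellow, orange, grey → 438; red ×10^2 → 43800 Ω.
R2: orange, grey → 38; black ×1 → 38 Ω.
Series: 43800 + 38 = 43838 Ω.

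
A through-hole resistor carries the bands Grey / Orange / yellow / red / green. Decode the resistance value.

83400 Ω

Grey → 8 (first significant figure)
Orange → 3 (second significant figure)
Yellow → 4 (third significant figure)
Red → ×10^2 multiplier
834 × 100 = 83400 Ω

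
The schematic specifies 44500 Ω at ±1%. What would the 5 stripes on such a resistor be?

yellow, yellow, green, red, brown

44500 Ω = 445 × 10^2.
4 → yellow
4 → yellow
5 → green
Multiplier 10^2 → red.
±1% tolerance → brown.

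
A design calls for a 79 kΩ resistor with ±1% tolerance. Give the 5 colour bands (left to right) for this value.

79000 Ω = 790 × 10^2.
7 → violet
9 → white
0 → black
Multiplier 10^2 → red.
±1% tolerance → brown.

violet, white, black, red, brown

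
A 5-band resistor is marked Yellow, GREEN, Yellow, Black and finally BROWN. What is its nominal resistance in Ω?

Yellow → 4 (first significant figure)
Green → 5 (second significant figure)
Yellow → 4 (third significant figure)
Black → ×1 multiplier
454 × 1 = 454 Ω

454 Ω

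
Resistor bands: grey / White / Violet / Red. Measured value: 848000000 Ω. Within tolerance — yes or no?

no

Grey → 8 (first significant figure)
White → 9 (second significant figure)
Violet → ×10^7 multiplier
Red → ±2% tolerance
89 × 10000000 = 890000000 Ω
Allowed range: 872200000 Ω to 907800000 Ω.
848000000 Ω lies outside that range.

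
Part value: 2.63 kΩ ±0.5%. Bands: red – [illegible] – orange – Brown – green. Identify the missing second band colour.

blue

2630 Ω = 263 × 10^1.
The second band gives digit 6 of the significand, and 6 is blue.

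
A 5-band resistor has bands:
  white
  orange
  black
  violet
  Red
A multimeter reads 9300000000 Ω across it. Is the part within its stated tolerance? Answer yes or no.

yes

White → 9 (first significant figure)
Orange → 3 (second significant figure)
Black → 0 (third significant figure)
Violet → ×10^7 multiplier
Red → ±2% tolerance
930 × 10000000 = 9300000000 Ω
Allowed range: 9114000000 Ω to 9486000000 Ω.
9300000000 Ω lies inside that range.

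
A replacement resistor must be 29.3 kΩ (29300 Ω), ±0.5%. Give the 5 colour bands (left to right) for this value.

29300 Ω = 293 × 10^2.
2 → red
9 → white
3 → orange
Multiplier 10^2 → red.
±0.5% tolerance → green.

red, white, orange, red, green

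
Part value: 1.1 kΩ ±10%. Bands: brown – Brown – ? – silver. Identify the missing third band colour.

red

1100 Ω = 11 × 10^2.
The third band is the multiplier, 10^2, which is red.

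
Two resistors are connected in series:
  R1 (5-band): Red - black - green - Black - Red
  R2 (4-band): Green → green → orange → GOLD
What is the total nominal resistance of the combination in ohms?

R1: red, black, green → 205; black ×1 → 205 Ω.
R2: green, green → 55; orange ×10^3 → 55000 Ω.
Series: 205 + 55000 = 55205 Ω.

55205 Ω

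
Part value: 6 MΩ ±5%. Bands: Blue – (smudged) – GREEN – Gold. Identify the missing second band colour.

black

6000000 Ω = 60 × 10^5.
The second band gives digit 0 of the significand, and 0 is black.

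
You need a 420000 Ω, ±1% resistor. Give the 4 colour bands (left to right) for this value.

yellow, red, yellow, brown

420000 Ω = 42 × 10^4.
4 → yellow
2 → red
Multiplier 10^4 → yellow.
±1% tolerance → brown.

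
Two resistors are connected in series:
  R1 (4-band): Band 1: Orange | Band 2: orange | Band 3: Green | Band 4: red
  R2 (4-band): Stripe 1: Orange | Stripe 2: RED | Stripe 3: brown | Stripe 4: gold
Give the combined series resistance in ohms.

3300320 Ω

R1: orange, orange → 33; green ×10^5 → 3300000 Ω.
R2: orange, red → 32; brown ×10 → 320 Ω.
Series: 3300000 + 320 = 3300320 Ω.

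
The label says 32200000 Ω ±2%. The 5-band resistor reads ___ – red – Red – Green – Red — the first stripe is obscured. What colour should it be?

32200000 Ω = 322 × 10^5.
The first band gives digit 3 of the significand, and 3 is orange.

orange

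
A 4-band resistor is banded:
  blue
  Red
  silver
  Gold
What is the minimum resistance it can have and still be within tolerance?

0.589 Ω

Blue → 6 (first significant figure)
Red → 2 (second significant figure)
Silver → ×0.01 multiplier
Gold → ±5% tolerance
62 × 0.01 = 0.62 Ω
Minimum = 0.62 × (1 − 5/100) = 0.589 Ω.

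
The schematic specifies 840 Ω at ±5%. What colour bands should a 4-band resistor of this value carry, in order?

grey, yellow, brown, gold

840 Ω = 84 × 10^1.
8 → grey
4 → yellow
Multiplier 10^1 → brown.
±5% tolerance → gold.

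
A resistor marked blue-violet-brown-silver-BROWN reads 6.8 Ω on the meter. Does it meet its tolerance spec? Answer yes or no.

no

Blue → 6 (first significant figure)
Violet → 7 (second significant figure)
Brown → 1 (third significant figure)
Silver → ×0.01 multiplier
Brown → ±1% tolerance
671 × 0.01 = 6.71 Ω
Allowed range: 6.6429 Ω to 6.7771 Ω.
6.8 Ω lies outside that range.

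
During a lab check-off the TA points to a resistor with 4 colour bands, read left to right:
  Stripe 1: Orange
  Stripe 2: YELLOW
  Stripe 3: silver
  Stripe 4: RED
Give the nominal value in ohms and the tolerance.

Orange → 3 (first significant figure)
Yellow → 4 (second significant figure)
Silver → ×0.01 multiplier
Red → ±2% tolerance
34 × 0.01 = 0.34 Ω

0.34 Ω ±2%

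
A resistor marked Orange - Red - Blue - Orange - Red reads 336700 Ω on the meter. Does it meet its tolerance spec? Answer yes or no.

no

Orange → 3 (first significant figure)
Red → 2 (second significant figure)
Blue → 6 (third significant figure)
Orange → ×10^3 multiplier
Red → ±2% tolerance
326 × 1000 = 326000 Ω
Allowed range: 319480 Ω to 332520 Ω.
336700 Ω lies outside that range.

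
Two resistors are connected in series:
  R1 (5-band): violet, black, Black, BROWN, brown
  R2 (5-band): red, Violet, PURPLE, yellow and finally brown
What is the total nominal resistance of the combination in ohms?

2777000 Ω

R1: violet, black, black → 700; brown ×10 → 7000 Ω.
R2: red, violet, violet → 277; yellow ×10^4 → 2770000 Ω.
Series: 7000 + 2770000 = 2777000 Ω.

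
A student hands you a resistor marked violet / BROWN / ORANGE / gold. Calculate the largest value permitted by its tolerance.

Violet → 7 (first significant figure)
Brown → 1 (second significant figure)
Orange → ×10^3 multiplier
Gold → ±5% tolerance
71 × 1000 = 71000 Ω
Largest = 71000 × (1 + 5/100) = 74550 Ω.

74550 Ω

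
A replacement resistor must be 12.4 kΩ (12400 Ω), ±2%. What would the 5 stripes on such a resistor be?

12400 Ω = 124 × 10^2.
1 → brown
2 → red
4 → yellow
Multiplier 10^2 → red.
±2% tolerance → red.

brown, red, yellow, red, red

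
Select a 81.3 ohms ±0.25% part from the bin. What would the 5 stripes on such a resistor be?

grey, brown, orange, gold, blue

81.3 Ω = 813 × 10^-1.
8 → grey
1 → brown
3 → orange
Multiplier 10^-1 → gold.
±0.25% tolerance → blue.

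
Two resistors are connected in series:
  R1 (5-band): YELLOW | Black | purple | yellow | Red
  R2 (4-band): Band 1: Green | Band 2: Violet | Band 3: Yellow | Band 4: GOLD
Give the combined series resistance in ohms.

4640000 Ω

R1: yellow, black, violet → 407; yellow ×10^4 → 4070000 Ω.
R2: green, violet → 57; yellow ×10^4 → 570000 Ω.
Series: 4070000 + 570000 = 4640000 Ω.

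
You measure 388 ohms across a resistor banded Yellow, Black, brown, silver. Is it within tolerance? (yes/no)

yes

Yellow → 4 (first significant figure)
Black → 0 (second significant figure)
Brown → ×10 multiplier
Silver → ±10% tolerance
40 × 10 = 400 Ω
Allowed range: 360 Ω to 440 Ω.
388 ohms lies inside that range.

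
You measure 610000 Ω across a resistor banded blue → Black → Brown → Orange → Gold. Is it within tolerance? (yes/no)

Blue → 6 (first significant figure)
Black → 0 (second significant figure)
Brown → 1 (third significant figure)
Orange → ×10^3 multiplier
Gold → ±5% tolerance
601 × 1000 = 601000 Ω
Allowed range: 570950 Ω to 631050 Ω.
610000 Ω lies inside that range.

yes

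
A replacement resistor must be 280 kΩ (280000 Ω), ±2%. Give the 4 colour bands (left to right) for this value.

280000 Ω = 28 × 10^4.
2 → red
8 → grey
Multiplier 10^4 → yellow.
±2% tolerance → red.

red, grey, yellow, red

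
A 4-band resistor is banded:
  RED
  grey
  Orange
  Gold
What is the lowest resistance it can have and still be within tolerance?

Red → 2 (first significant figure)
Grey → 8 (second significant figure)
Orange → ×10^3 multiplier
Gold → ±5% tolerance
28 × 1000 = 28000 Ω
Lowest = 28000 × (1 − 5/100) = 26600 Ω.

26600 Ω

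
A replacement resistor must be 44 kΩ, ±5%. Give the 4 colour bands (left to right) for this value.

yellow, yellow, orange, gold

44000 Ω = 44 × 10^3.
4 → yellow
4 → yellow
Multiplier 10^3 → orange.
±5% tolerance → gold.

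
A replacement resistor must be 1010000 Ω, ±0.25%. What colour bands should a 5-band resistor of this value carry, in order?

1010000 Ω = 101 × 10^4.
1 → brown
0 → black
1 → brown
Multiplier 10^4 → yellow.
±0.25% tolerance → blue.

brown, black, brown, yellow, blue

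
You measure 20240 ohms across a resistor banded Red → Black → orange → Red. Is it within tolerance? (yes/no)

Red → 2 (first significant figure)
Black → 0 (second significant figure)
Orange → ×10^3 multiplier
Red → ±2% tolerance
20 × 1000 = 20000 Ω
Allowed range: 19600 Ω to 20400 Ω.
20240 ohms lies inside that range.

yes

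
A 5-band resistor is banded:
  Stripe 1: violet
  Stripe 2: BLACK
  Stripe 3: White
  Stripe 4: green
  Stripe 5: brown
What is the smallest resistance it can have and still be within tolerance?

70191000 Ω

Violet → 7 (first significant figure)
Black → 0 (second significant figure)
White → 9 (third significant figure)
Green → ×10^5 multiplier
Brown → ±1% tolerance
709 × 100000 = 70900000 Ω
Smallest = 70900000 × (1 − 1/100) = 70191000 Ω.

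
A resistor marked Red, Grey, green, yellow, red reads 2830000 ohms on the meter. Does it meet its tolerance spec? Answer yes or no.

Red → 2 (first significant figure)
Grey → 8 (second significant figure)
Green → 5 (third significant figure)
Yellow → ×10^4 multiplier
Red → ±2% tolerance
285 × 10000 = 2850000 Ω
Allowed range: 2793000 Ω to 2907000 Ω.
2830000 ohms lies inside that range.

yes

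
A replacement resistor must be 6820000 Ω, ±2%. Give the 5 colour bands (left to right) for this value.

blue, grey, red, yellow, red

6820000 Ω = 682 × 10^4.
6 → blue
8 → grey
2 → red
Multiplier 10^4 → yellow.
±2% tolerance → red.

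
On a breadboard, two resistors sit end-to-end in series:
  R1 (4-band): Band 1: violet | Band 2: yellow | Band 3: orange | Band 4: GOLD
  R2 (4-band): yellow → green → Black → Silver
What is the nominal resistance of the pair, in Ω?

R1: violet, yellow → 74; orange ×10^3 → 74000 Ω.
R2: yellow, green → 45; black ×1 → 45 Ω.
Series: 74000 + 45 = 74045 Ω.

74045 Ω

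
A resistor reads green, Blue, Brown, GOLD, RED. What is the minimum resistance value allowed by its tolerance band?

Green → 5 (first significant figure)
Blue → 6 (second significant figure)
Brown → 1 (third significant figure)
Gold → ×0.1 multiplier
Red → ±2% tolerance
561 × 0.1 = 56.1 Ω
Minimum = 56.1 × (1 − 2/100) = 54.978 Ω.

54.978 Ω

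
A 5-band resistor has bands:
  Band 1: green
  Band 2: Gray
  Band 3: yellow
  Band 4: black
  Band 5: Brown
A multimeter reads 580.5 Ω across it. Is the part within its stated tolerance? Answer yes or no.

yes

Green → 5 (first significant figure)
Grey → 8 (second significant figure)
Yellow → 4 (third significant figure)
Black → ×1 multiplier
Brown → ±1% tolerance
584 × 1 = 584 Ω
Allowed range: 578.16 Ω to 589.84 Ω.
580.5 Ω lies inside that range.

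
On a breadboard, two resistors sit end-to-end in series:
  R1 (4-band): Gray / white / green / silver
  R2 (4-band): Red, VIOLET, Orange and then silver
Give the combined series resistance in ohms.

8927000 Ω

R1: grey, white → 89; green ×10^5 → 8900000 Ω.
R2: red, violet → 27; orange ×10^3 → 27000 Ω.
Series: 8900000 + 27000 = 8927000 Ω.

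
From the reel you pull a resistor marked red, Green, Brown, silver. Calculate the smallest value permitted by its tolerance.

Red → 2 (first significant figure)
Green → 5 (second significant figure)
Brown → ×10 multiplier
Silver → ±10% tolerance
25 × 10 = 250 Ω
Smallest = 250 × (1 − 10/100) = 225 Ω.

225 Ω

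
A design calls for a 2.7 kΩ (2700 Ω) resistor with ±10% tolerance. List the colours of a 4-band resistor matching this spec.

red, violet, red, silver

2700 Ω = 27 × 10^2.
2 → red
7 → violet
Multiplier 10^2 → red.
±10% tolerance → silver.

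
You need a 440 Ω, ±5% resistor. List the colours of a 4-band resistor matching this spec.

440 Ω = 44 × 10^1.
4 → yellow
4 → yellow
Multiplier 10^1 → brown.
±5% tolerance → gold.

yellow, yellow, brown, gold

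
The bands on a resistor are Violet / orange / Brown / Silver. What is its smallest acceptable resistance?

Violet → 7 (first significant figure)
Orange → 3 (second significant figure)
Brown → ×10 multiplier
Silver → ±10% tolerance
73 × 10 = 730 Ω
Smallest = 730 × (1 − 10/100) = 657 Ω.

657 Ω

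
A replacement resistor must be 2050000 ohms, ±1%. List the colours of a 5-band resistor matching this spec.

red, black, green, yellow, brown

2050000 Ω = 205 × 10^4.
2 → red
0 → black
5 → green
Multiplier 10^4 → yellow.
±1% tolerance → brown.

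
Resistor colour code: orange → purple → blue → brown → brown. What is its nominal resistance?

Orange → 3 (first significant figure)
Violet → 7 (second significant figure)
Blue → 6 (third significant figure)
Brown → ×10 multiplier
376 × 10 = 3760 Ω

3760 Ω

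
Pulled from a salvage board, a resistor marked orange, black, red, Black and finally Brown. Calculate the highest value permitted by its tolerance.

305.02 Ω

Orange → 3 (first significant figure)
Black → 0 (second significant figure)
Red → 2 (third significant figure)
Black → ×1 multiplier
Brown → ±1% tolerance
302 × 1 = 302 Ω
Highest = 302 × (1 + 1/100) = 305.02 Ω.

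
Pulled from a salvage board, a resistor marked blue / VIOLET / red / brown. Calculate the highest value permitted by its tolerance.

6767 Ω

Blue → 6 (first significant figure)
Violet → 7 (second significant figure)
Red → ×10^2 multiplier
Brown → ±1% tolerance
67 × 100 = 6700 Ω
Highest = 6700 × (1 + 1/100) = 6767 Ω.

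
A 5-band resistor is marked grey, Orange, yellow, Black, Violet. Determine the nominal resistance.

834 Ω

Grey → 8 (first significant figure)
Orange → 3 (second significant figure)
Yellow → 4 (third significant figure)
Black → ×1 multiplier
834 × 1 = 834 Ω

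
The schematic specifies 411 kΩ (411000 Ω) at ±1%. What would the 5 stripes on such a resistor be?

yellow, brown, brown, orange, brown

411000 Ω = 411 × 10^3.
4 → yellow
1 → brown
1 → brown
Multiplier 10^3 → orange.
±1% tolerance → brown.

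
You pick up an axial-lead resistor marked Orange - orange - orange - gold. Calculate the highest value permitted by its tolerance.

Orange → 3 (first significant figure)
Orange → 3 (second significant figure)
Orange → ×10^3 multiplier
Gold → ±5% tolerance
33 × 1000 = 33000 Ω
Highest = 33000 × (1 + 5/100) = 34650 Ω.

34650 Ω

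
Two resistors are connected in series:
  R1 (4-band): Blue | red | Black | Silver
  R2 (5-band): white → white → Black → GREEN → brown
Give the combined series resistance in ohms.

99000062 Ω

R1: blue, red → 62; black ×1 → 62 Ω.
R2: white, white, black → 990; green ×10^5 → 99000000 Ω.
Series: 62 + 99000000 = 99000062 Ω.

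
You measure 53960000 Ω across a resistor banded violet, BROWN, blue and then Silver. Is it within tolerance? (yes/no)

no

Violet → 7 (first significant figure)
Brown → 1 (second significant figure)
Blue → ×10^6 multiplier
Silver → ±10% tolerance
71 × 1000000 = 71000000 Ω
Allowed range: 63900000 Ω to 78100000 Ω.
53960000 Ω lies outside that range.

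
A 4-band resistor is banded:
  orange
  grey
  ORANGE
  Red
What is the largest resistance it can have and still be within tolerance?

38760 Ω

Orange → 3 (first significant figure)
Grey → 8 (second significant figure)
Orange → ×10^3 multiplier
Red → ±2% tolerance
38 × 1000 = 38000 Ω
Largest = 38000 × (1 + 2/100) = 38760 Ω.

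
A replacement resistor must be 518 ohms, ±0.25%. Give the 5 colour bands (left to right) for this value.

green, brown, grey, black, blue

518 Ω = 518 × 10^0.
5 → green
1 → brown
8 → grey
Multiplier 10^0 → black.
±0.25% tolerance → blue.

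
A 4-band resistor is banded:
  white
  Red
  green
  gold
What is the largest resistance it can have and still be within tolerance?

White → 9 (first significant figure)
Red → 2 (second significant figure)
Green → ×10^5 multiplier
Gold → ±5% tolerance
92 × 100000 = 9200000 Ω
Largest = 9200000 × (1 + 5/100) = 9660000 Ω.

9660000 Ω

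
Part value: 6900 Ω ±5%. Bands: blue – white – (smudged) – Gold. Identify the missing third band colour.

6900 Ω = 69 × 10^2.
The third band is the multiplier, 10^2, which is red.

red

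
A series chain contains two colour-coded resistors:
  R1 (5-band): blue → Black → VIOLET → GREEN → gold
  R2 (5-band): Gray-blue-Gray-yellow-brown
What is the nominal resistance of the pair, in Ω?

69380000 Ω

R1: blue, black, violet → 607; green ×10^5 → 60700000 Ω.
R2: grey, blue, grey → 868; yellow ×10^4 → 8680000 Ω.
Series: 60700000 + 8680000 = 69380000 Ω.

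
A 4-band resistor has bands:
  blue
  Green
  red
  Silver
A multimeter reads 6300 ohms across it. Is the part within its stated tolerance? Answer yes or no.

yes

Blue → 6 (first significant figure)
Green → 5 (second significant figure)
Red → ×10^2 multiplier
Silver → ±10% tolerance
65 × 100 = 6500 Ω
Allowed range: 5850 Ω to 7150 Ω.
6300 ohms lies inside that range.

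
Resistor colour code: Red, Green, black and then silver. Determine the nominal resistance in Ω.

25 Ω

Red → 2 (first significant figure)
Green → 5 (second significant figure)
Black → ×1 multiplier
25 × 1 = 25 Ω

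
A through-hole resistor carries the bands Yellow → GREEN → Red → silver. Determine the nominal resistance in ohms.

Yellow → 4 (first significant figure)
Green → 5 (second significant figure)
Red → ×10^2 multiplier
45 × 100 = 4500 Ω

4500 Ω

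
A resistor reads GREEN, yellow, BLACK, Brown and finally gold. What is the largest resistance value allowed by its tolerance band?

Green → 5 (first significant figure)
Yellow → 4 (second significant figure)
Black → 0 (third significant figure)
Brown → ×10 multiplier
Gold → ±5% tolerance
540 × 10 = 5400 Ω
Largest = 5400 × (1 + 5/100) = 5670 Ω.

5670 Ω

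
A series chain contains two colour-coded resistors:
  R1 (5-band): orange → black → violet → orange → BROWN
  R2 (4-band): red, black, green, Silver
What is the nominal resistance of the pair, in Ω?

2307000 Ω

R1: orange, black, violet → 307; orange ×10^3 → 307000 Ω.
R2: red, black → 20; green ×10^5 → 2000000 Ω.
Series: 307000 + 2000000 = 2307000 Ω.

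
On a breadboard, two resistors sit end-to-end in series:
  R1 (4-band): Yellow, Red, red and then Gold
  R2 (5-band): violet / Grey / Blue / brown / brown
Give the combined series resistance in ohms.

R1: yellow, red → 42; red ×10^2 → 4200 Ω.
R2: violet, grey, blue → 786; brown ×10 → 7860 Ω.
Series: 4200 + 7860 = 12060 Ω.

12060 Ω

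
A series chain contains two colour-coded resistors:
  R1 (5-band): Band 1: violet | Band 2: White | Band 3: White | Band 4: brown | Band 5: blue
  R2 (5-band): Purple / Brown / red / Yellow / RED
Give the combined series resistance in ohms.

7127990 Ω

R1: violet, white, white → 799; brown ×10 → 7990 Ω.
R2: violet, brown, red → 712; yellow ×10^4 → 7120000 Ω.
Series: 7990 + 7120000 = 7127990 Ω.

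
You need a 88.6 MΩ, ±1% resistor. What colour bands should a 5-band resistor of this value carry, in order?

grey, grey, blue, green, brown

88600000 Ω = 886 × 10^5.
8 → grey
8 → grey
6 → blue
Multiplier 10^5 → green.
±1% tolerance → brown.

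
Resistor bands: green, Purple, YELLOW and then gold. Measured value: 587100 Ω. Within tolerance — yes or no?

yes

Green → 5 (first significant figure)
Violet → 7 (second significant figure)
Yellow → ×10^4 multiplier
Gold → ±5% tolerance
57 × 10000 = 570000 Ω
Allowed range: 541500 Ω to 598500 Ω.
587100 Ω lies inside that range.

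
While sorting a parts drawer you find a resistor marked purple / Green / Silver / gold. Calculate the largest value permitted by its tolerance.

0.7875 Ω

Violet → 7 (first significant figure)
Green → 5 (second significant figure)
Silver → ×0.01 multiplier
Gold → ±5% tolerance
75 × 0.01 = 0.75 Ω
Largest = 0.75 × (1 + 5/100) = 0.7875 Ω.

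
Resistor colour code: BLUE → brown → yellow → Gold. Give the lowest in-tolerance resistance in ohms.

579500 Ω

Blue → 6 (first significant figure)
Brown → 1 (second significant figure)
Yellow → ×10^4 multiplier
Gold → ±5% tolerance
61 × 10000 = 610000 Ω
Lowest = 610000 × (1 − 5/100) = 579500 Ω.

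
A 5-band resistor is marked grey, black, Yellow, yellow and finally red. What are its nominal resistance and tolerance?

Grey → 8 (first significant figure)
Black → 0 (second significant figure)
Yellow → 4 (third significant figure)
Yellow → ×10^4 multiplier
Red → ±2% tolerance
804 × 10000 = 8040000 Ω

8040000 Ω ±2%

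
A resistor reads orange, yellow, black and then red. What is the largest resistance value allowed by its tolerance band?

34.68 Ω

Orange → 3 (first significant figure)
Yellow → 4 (second significant figure)
Black → ×1 multiplier
Red → ±2% tolerance
34 × 1 = 34 Ω
Largest = 34 × (1 + 2/100) = 34.68 Ω.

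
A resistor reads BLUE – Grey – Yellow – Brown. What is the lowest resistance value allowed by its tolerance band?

673200 Ω

Blue → 6 (first significant figure)
Grey → 8 (second significant figure)
Yellow → ×10^4 multiplier
Brown → ±1% tolerance
68 × 10000 = 680000 Ω
Lowest = 680000 × (1 − 1/100) = 673200 Ω.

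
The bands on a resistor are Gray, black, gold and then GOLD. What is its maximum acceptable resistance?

Grey → 8 (first significant figure)
Black → 0 (second significant figure)
Gold → ×0.1 multiplier
Gold → ±5% tolerance
80 × 0.1 = 8 Ω
Maximum = 8 × (1 + 5/100) = 8.4 Ω.

8.4 Ω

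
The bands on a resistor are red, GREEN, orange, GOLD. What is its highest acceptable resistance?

Red → 2 (first significant figure)
Green → 5 (second significant figure)
Orange → ×10^3 multiplier
Gold → ±5% tolerance
25 × 1000 = 25000 Ω
Highest = 25000 × (1 + 5/100) = 26250 Ω.

26250 Ω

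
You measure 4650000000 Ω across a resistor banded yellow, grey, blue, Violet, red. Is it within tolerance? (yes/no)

no

Yellow → 4 (first significant figure)
Grey → 8 (second significant figure)
Blue → 6 (third significant figure)
Violet → ×10^7 multiplier
Red → ±2% tolerance
486 × 10000000 = 4860000000 Ω
Allowed range: 4762800000 Ω to 4957200000 Ω.
4650000000 Ω lies outside that range.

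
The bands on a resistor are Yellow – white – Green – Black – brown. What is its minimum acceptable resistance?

490.05 Ω

Yellow → 4 (first significant figure)
White → 9 (second significant figure)
Green → 5 (third significant figure)
Black → ×1 multiplier
Brown → ±1% tolerance
495 × 1 = 495 Ω
Minimum = 495 × (1 − 1/100) = 490.05 Ω.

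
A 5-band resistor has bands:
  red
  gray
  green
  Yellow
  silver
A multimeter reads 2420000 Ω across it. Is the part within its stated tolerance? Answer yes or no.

Red → 2 (first significant figure)
Grey → 8 (second significant figure)
Green → 5 (third significant figure)
Yellow → ×10^4 multiplier
Silver → ±10% tolerance
285 × 10000 = 2850000 Ω
Allowed range: 2565000 Ω to 3135000 Ω.
2420000 Ω lies outside that range.

no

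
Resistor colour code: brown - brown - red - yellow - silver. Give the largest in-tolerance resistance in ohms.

1232000 Ω

Brown → 1 (first significant figure)
Brown → 1 (second significant figure)
Red → 2 (third significant figure)
Yellow → ×10^4 multiplier
Silver → ±10% tolerance
112 × 10000 = 1120000 Ω
Largest = 1120000 × (1 + 10/100) = 1232000 Ω.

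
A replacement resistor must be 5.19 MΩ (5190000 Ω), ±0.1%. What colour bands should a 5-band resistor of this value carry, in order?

green, brown, white, yellow, violet

5190000 Ω = 519 × 10^4.
5 → green
1 → brown
9 → white
Multiplier 10^4 → yellow.
±0.1% tolerance → violet.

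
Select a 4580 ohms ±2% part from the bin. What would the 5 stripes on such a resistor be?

yellow, green, grey, brown, red

4580 Ω = 458 × 10^1.
4 → yellow
5 → green
8 → grey
Multiplier 10^1 → brown.
±2% tolerance → red.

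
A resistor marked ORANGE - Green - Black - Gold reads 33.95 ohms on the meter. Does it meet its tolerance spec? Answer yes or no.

Orange → 3 (first significant figure)
Green → 5 (second significant figure)
Black → ×1 multiplier
Gold → ±5% tolerance
35 × 1 = 35 Ω
Allowed range: 33.25 Ω to 36.75 Ω.
33.95 ohms lies inside that range.

yes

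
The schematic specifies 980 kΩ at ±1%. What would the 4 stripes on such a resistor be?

white, grey, yellow, brown

980000 Ω = 98 × 10^4.
9 → white
8 → grey
Multiplier 10^4 → yellow.
±1% tolerance → brown.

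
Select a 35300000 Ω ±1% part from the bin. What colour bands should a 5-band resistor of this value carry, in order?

35300000 Ω = 353 × 10^5.
3 → orange
5 → green
3 → orange
Multiplier 10^5 → green.
±1% tolerance → brown.

orange, green, orange, green, brown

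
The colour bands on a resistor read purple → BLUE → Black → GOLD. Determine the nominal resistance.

Violet → 7 (first significant figure)
Blue → 6 (second significant figure)
Black → ×1 multiplier
76 × 1 = 76 Ω

76 Ω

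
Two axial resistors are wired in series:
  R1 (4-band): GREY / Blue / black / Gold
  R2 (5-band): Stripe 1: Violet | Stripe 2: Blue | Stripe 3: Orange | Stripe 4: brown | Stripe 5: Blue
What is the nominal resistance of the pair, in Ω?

7716 Ω

R1: grey, blue → 86; black ×1 → 86 Ω.
R2: violet, blue, orange → 763; brown ×10 → 7630 Ω.
Series: 86 + 7630 = 7716 Ω.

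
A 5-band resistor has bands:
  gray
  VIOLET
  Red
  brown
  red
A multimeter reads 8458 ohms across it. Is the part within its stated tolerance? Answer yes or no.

Grey → 8 (first significant figure)
Violet → 7 (second significant figure)
Red → 2 (third significant figure)
Brown → ×10 multiplier
Red → ±2% tolerance
872 × 10 = 8720 Ω
Allowed range: 8545.6 Ω to 8894.4 Ω.
8458 ohms lies outside that range.

no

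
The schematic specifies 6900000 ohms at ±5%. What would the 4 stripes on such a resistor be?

blue, white, green, gold

6900000 Ω = 69 × 10^5.
6 → blue
9 → white
Multiplier 10^5 → green.
±5% tolerance → gold.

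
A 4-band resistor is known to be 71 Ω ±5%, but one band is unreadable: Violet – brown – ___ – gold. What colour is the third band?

black

71 Ω = 71 × 10^0.
The third band is the multiplier, 10^0, which is black.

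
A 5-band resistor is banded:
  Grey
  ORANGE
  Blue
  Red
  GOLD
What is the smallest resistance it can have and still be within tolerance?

Grey → 8 (first significant figure)
Orange → 3 (second significant figure)
Blue → 6 (third significant figure)
Red → ×10^2 multiplier
Gold → ±5% tolerance
836 × 100 = 83600 Ω
Smallest = 83600 × (1 − 5/100) = 79420 Ω.

79420 Ω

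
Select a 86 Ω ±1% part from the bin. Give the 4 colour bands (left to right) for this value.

grey, blue, black, brown

86 Ω = 86 × 10^0.
8 → grey
6 → blue
Multiplier 10^0 → black.
±1% tolerance → brown.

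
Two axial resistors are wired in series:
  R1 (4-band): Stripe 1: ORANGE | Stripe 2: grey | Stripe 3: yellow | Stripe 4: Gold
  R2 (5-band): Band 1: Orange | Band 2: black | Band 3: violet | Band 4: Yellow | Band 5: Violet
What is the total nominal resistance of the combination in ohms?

3450000 Ω

R1: orange, grey → 38; yellow ×10^4 → 380000 Ω.
R2: orange, black, violet → 307; yellow ×10^4 → 3070000 Ω.
Series: 380000 + 3070000 = 3450000 Ω.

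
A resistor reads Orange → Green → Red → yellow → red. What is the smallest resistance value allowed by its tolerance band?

Orange → 3 (first significant figure)
Green → 5 (second significant figure)
Red → 2 (third significant figure)
Yellow → ×10^4 multiplier
Red → ±2% tolerance
352 × 10000 = 3520000 Ω
Smallest = 3520000 × (1 − 2/100) = 3449600 Ω.

3449600 Ω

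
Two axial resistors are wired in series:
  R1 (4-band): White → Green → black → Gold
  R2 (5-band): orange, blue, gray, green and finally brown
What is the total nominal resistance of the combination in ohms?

R1: white, green → 95; black ×1 → 95 Ω.
R2: orange, blue, grey → 368; green ×10^5 → 36800000 Ω.
Series: 95 + 36800000 = 36800095 Ω.

36800095 Ω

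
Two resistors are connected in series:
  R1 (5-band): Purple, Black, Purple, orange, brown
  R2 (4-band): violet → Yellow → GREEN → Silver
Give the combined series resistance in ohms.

R1: violet, black, violet → 707; orange ×10^3 → 707000 Ω.
R2: violet, yellow → 74; green ×10^5 → 7400000 Ω.
Series: 707000 + 7400000 = 8107000 Ω.

8107000 Ω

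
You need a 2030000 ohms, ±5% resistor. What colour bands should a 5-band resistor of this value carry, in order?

2030000 Ω = 203 × 10^4.
2 → red
0 → black
3 → orange
Multiplier 10^4 → yellow.
±5% tolerance → gold.

red, black, orange, yellow, gold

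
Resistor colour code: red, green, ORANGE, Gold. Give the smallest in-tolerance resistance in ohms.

Red → 2 (first significant figure)
Green → 5 (second significant figure)
Orange → ×10^3 multiplier
Gold → ±5% tolerance
25 × 1000 = 25000 Ω
Smallest = 25000 × (1 − 5/100) = 23750 Ω.

23750 Ω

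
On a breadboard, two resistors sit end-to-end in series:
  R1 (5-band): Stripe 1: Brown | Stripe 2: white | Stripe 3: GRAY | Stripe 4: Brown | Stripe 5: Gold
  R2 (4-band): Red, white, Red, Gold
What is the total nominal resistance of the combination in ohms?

4880 Ω

R1: brown, white, grey → 198; brown ×10 → 1980 Ω.
R2: red, white → 29; red ×10^2 → 2900 Ω.
Series: 1980 + 2900 = 4880 Ω.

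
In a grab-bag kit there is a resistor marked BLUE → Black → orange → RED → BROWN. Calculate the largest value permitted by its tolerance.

60903 Ω

Blue → 6 (first significant figure)
Black → 0 (second significant figure)
Orange → 3 (third significant figure)
Red → ×10^2 multiplier
Brown → ±1% tolerance
603 × 100 = 60300 Ω
Largest = 60300 × (1 + 1/100) = 60903 Ω.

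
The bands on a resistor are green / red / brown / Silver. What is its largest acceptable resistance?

572 Ω

Green → 5 (first significant figure)
Red → 2 (second significant figure)
Brown → ×10 multiplier
Silver → ±10% tolerance
52 × 10 = 520 Ω
Largest = 520 × (1 + 10/100) = 572 Ω.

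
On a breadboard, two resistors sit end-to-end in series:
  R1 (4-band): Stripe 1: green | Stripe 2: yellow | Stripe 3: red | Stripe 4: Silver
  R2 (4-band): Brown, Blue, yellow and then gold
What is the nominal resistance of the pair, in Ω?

165400 Ω

R1: green, yellow → 54; red ×10^2 → 5400 Ω.
R2: brown, blue → 16; yellow ×10^4 → 160000 Ω.
Series: 5400 + 160000 = 165400 Ω.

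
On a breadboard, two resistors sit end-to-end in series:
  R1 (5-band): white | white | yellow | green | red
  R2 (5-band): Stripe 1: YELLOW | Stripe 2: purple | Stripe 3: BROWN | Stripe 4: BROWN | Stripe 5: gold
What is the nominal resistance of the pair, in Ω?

R1: white, white, yellow → 994; green ×10^5 → 99400000 Ω.
R2: yellow, violet, brown → 471; brown ×10 → 4710 Ω.
Series: 99400000 + 4710 = 99404710 Ω.

99404710 Ω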